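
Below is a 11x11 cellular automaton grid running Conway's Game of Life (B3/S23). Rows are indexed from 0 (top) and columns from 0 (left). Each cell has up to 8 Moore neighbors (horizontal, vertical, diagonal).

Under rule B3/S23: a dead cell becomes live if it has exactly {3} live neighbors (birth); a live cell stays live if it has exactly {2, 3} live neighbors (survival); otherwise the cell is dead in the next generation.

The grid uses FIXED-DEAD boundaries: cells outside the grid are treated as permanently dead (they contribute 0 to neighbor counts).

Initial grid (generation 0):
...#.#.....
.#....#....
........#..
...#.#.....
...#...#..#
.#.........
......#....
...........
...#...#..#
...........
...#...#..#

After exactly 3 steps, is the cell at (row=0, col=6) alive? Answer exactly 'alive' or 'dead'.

Simulating step by step:
Generation 0 (given above): 18 live cells
Generation 1: 3 live cells
...........
...........
...........
....#......
..#.#......
...........
...........
...........
...........
...........
...........
Generation 2: 2 live cells
...........
...........
...........
...#.......
...#.......
...........
...........
...........
...........
...........
...........
Generation 3: 0 live cells
...........
...........
...........
...........
...........
...........
...........
...........
...........
...........
...........

Cell (0,6) at generation 3: 0 -> dead

Answer: dead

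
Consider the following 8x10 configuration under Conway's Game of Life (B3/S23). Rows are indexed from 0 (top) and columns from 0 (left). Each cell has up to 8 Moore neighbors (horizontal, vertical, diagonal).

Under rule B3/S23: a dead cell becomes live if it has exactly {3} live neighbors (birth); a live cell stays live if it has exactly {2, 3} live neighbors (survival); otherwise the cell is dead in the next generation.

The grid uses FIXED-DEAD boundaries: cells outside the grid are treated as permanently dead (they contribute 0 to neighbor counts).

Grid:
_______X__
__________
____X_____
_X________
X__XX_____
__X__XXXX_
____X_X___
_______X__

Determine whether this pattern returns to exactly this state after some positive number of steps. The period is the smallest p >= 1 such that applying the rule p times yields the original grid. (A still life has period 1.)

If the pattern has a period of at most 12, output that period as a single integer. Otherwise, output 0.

Simulating and comparing each generation to the original:
Gen 0 (original, given above): 14 live cells
Gen 1: 12 live cells, differs from original
Gen 2: 8 live cells, differs from original
Gen 3: 7 live cells, differs from original
Gen 4: 10 live cells, differs from original
Gen 5: 10 live cells, differs from original
Gen 6: 10 live cells, differs from original
Gen 7: 10 live cells, differs from original
Gen 8: 10 live cells, differs from original
Gen 9: 10 live cells, differs from original
Gen 10: 10 live cells, differs from original
Gen 11: 10 live cells, differs from original
Gen 12: 10 live cells, differs from original
No period found within 12 steps.

Answer: 0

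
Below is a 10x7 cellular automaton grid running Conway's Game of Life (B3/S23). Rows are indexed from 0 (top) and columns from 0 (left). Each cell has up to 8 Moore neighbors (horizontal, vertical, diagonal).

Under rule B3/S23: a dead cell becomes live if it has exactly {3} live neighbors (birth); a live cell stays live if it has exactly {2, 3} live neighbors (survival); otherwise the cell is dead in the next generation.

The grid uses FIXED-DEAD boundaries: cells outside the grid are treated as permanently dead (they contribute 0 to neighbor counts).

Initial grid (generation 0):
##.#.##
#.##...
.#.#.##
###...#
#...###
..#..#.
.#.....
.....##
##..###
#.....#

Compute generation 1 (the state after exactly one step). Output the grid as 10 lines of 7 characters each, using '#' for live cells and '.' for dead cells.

Simulating step by step:
Generation 0 (given above): 32 live cells
Generation 1: 34 live cells
(generation 1 grid is the final answer)

Answer: ##.##..
#..#...
...####
#.##...
#.###.#
.#..###
.....##
##..#.#
##..#..
##....#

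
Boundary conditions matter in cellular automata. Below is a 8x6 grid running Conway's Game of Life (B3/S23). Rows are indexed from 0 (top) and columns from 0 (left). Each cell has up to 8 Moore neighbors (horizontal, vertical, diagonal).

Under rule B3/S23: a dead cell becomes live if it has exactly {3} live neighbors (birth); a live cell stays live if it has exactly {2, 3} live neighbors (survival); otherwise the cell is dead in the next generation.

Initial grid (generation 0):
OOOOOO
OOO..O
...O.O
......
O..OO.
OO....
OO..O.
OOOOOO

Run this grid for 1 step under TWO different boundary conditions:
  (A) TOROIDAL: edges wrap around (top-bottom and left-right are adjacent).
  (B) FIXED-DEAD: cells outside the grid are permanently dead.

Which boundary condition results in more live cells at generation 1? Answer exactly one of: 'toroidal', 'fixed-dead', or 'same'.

Under TOROIDAL boundary, generation 1:
......
......
.OO.OO
...O.O
OO...O
..OOO.
....O.
......
Population = 13

Under FIXED-DEAD boundary, generation 1:
O..OOO
O....O
.OO.O.
...O..
OO....
..OOO.
....OO
O.OOOO
Population = 22

Comparison: toroidal=13, fixed-dead=22 -> fixed-dead

Answer: fixed-dead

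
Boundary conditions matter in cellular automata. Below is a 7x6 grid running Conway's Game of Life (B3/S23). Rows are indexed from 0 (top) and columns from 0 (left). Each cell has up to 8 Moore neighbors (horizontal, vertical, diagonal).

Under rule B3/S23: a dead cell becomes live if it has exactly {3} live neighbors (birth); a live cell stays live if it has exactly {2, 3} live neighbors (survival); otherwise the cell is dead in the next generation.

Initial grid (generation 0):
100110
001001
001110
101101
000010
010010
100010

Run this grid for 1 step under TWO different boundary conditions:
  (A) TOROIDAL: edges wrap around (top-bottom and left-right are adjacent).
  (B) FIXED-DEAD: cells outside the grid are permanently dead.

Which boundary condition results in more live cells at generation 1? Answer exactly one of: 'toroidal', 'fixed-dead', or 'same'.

Answer: toroidal

Derivation:
Under TOROIDAL boundary, generation 1:
110110
011001
100000
011001
111010
000110
110010
Population = 20

Under FIXED-DEAD boundary, generation 1:
000110
011001
000001
011001
011011
000111
000000
Population = 16

Comparison: toroidal=20, fixed-dead=16 -> toroidal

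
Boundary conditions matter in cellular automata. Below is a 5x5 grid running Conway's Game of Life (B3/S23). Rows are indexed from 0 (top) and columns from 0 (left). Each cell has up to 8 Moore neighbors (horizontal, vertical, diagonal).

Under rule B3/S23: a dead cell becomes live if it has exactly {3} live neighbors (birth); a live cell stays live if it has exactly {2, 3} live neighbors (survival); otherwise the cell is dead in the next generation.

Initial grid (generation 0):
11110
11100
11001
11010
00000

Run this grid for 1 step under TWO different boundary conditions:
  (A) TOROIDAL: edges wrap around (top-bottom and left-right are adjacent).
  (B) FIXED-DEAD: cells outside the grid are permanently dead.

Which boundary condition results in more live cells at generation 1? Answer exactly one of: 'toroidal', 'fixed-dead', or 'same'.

Answer: toroidal

Derivation:
Under TOROIDAL boundary, generation 1:
10011
00000
00010
01100
00010
Population = 7

Under FIXED-DEAD boundary, generation 1:
10010
00000
00010
11100
00000
Population = 6

Comparison: toroidal=7, fixed-dead=6 -> toroidal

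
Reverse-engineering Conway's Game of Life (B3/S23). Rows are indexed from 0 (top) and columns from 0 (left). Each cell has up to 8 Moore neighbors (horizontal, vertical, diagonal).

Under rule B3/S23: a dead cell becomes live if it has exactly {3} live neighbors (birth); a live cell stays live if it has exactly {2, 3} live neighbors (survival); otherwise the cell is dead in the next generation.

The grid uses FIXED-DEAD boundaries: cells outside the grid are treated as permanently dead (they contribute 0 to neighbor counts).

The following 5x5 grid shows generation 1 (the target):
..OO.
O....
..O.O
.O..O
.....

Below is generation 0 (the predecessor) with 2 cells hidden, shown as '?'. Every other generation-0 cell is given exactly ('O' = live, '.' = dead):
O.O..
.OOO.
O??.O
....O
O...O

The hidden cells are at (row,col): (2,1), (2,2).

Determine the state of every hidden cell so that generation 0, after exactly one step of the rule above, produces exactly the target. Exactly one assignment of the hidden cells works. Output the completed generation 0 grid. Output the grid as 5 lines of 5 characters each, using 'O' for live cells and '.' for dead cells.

Hidden generation-0 cells (in order): (2,1), (2,2).
A hidden cell only influences target cells in its own 3x3 neighborhood. Try each of the 2^2 = 4 assignments, step the completed generation 0 forward once under B3/S23, and compare with the target:
  (2,1)=. (2,2)=. -> step gives (1,2)='O' but target has '.' -> reject
  (2,1)=. (2,2)=O -> step reproduces the target at every cell -> ACCEPT
  (2,1)=O (2,2)=. -> step gives (1,0)='.' but target has 'O' -> reject
  (2,1)=O (2,2)=O -> step gives (1,0)='.' but target has 'O' -> reject
Unique solution: (2,1)=dead, (2,2)=live.
Check: live-neighbor counts of every cell in the completed generation 0:
14331
35442
14352
23142
01021
Applying B3/S23 to generation 0 with these counts gives:
..OO.
O....
..O.O
.O..O
.....
which matches the target exactly.

Answer: O.O..
.OOO.
O.O.O
....O
O...O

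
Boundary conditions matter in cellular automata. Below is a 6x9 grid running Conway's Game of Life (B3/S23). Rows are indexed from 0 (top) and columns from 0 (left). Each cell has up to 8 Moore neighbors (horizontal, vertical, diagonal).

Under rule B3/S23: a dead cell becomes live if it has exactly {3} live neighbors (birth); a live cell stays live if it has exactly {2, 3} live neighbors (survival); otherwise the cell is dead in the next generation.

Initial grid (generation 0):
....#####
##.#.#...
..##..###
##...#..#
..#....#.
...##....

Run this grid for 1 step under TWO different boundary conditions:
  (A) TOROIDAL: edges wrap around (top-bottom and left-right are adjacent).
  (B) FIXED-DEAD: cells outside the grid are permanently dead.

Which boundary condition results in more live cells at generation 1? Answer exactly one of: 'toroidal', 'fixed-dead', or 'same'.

Answer: toroidal

Derivation:
Under TOROIDAL boundary, generation 1:
#.#...###
##.#.....
...#.###.
##.#.....
#####...#
...##...#
Population = 24

Under FIXED-DEAD boundary, generation 1:
....####.
.#.#.....
...#.####
.#.#....#
.####....
...#.....
Population = 19

Comparison: toroidal=24, fixed-dead=19 -> toroidal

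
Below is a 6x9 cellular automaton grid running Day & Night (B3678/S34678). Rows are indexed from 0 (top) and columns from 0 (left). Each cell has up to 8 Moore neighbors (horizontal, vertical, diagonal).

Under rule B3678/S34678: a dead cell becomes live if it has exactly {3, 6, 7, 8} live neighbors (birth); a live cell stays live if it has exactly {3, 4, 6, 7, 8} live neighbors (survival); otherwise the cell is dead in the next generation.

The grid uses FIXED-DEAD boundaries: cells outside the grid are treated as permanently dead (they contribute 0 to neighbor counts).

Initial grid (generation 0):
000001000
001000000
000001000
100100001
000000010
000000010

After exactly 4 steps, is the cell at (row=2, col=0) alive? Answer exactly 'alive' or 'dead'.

Answer: dead

Derivation:
Simulating step by step:
Generation 0 (given above): 8 live cells
Generation 1: 1 live cells
000000000
000000000
000000000
000000000
000000001
000000000
Generation 2: 0 live cells
000000000
000000000
000000000
000000000
000000000
000000000
Generation 3: 0 live cells
000000000
000000000
000000000
000000000
000000000
000000000
Generation 4: 0 live cells
000000000
000000000
000000000
000000000
000000000
000000000

Cell (2,0) at generation 4: 0 -> dead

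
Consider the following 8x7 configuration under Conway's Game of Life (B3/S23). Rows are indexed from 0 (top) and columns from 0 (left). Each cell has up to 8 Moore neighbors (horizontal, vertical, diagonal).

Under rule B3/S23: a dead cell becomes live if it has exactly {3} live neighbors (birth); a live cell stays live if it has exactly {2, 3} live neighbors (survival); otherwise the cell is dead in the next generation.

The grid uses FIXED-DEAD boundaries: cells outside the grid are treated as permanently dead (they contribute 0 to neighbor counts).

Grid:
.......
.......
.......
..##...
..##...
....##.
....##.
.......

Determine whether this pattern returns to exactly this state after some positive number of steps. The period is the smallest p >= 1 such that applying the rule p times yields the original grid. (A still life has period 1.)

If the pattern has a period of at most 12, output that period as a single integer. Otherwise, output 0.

Answer: 2

Derivation:
Simulating and comparing each generation to the original:
Gen 0 (original, given above): 8 live cells
Gen 1: 6 live cells, differs from original
Gen 2: 8 live cells, MATCHES original -> period = 2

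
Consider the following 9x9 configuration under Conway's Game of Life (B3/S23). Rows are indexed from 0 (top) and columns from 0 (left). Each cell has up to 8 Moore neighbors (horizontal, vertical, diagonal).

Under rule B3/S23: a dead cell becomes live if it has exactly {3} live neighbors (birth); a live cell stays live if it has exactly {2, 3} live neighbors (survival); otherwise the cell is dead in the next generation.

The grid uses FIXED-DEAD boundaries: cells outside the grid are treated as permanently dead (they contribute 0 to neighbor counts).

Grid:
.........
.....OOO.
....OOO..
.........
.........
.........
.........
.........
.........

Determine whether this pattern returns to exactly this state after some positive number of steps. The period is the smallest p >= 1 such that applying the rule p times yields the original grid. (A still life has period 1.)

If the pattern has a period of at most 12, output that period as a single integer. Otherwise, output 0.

Simulating and comparing each generation to the original:
Gen 0 (original, given above): 6 live cells
Gen 1: 6 live cells, differs from original
Gen 2: 6 live cells, MATCHES original -> period = 2

Answer: 2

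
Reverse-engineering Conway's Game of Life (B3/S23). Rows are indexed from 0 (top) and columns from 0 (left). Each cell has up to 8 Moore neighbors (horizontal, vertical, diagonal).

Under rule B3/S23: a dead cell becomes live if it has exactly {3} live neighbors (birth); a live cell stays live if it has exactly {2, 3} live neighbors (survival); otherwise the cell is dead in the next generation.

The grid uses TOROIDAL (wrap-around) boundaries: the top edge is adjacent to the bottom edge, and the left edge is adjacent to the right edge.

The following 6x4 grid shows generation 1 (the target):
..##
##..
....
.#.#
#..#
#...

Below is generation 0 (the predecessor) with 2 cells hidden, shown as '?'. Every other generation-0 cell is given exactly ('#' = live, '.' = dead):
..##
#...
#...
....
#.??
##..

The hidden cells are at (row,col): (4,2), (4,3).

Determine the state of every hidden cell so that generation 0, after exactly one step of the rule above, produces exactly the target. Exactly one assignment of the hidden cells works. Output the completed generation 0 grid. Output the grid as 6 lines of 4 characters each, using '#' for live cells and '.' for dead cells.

Answer: ..##
#...
#...
....
#.#.
##..

Derivation:
Hidden generation-0 cells (in order): (4,2), (4,3).
A hidden cell only influences target cells in its own 3x3 neighborhood. Try each of the 2^2 = 4 assignments, step the completed generation 0 forward once under B3/S23, and compare with the target:
  (4,2)=. (4,3)=. -> step gives (3,1)='.' but target has '#' -> reject
  (4,2)=. (4,3)=# -> step gives (3,0)='#' but target has '.' -> reject
  (4,2)=# (4,3)=. -> step reproduces the target at every cell -> ACCEPT
  (4,2)=# (4,3)=# -> step gives (3,0)='#' but target has '.' -> reject
Unique solution: (4,2)=live, (4,3)=dead.
Check: live-neighbor counts of every cell in the completed generation 0:
4423
2324
1202
2313
2413
3445
Applying B3/S23 to generation 0 with these counts gives:
..##
##..
....
.#.#
#..#
#...
which matches the target exactly.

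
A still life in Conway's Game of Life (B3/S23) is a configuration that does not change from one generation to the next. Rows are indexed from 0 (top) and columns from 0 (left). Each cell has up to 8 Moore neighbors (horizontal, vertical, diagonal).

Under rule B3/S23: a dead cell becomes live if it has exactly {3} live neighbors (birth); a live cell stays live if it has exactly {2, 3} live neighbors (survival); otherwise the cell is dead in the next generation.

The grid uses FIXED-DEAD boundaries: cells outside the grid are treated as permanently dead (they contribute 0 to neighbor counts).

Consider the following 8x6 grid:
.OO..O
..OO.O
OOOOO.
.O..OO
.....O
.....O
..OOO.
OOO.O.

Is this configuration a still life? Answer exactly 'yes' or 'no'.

Compute generation 1 and compare to generation 0 (given above):
Generation 1:
.OOOO.
O....O
O.....
OO...O
.....O
...O.O
..O.OO
.OO.O.
Cell (0,3) differs: gen0=0 vs gen1=1 -> NOT a still life.

Answer: no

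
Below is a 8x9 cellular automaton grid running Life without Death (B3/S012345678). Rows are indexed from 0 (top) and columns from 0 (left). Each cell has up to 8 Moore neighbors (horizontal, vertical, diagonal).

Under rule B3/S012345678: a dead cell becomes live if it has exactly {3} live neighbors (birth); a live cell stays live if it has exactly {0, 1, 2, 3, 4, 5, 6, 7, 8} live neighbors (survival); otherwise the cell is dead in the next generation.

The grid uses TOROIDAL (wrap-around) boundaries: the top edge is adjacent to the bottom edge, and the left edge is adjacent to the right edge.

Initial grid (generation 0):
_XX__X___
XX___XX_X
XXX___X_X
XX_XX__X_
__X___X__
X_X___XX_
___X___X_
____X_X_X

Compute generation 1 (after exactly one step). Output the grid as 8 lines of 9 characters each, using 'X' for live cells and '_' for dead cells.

Answer: _XX_XX__X
XX___XX_X
XXXXX_X_X
XX_XXXXX_
X_X__XX__
XXXX__XXX
___X_X_X_
__XXXXXXX

Derivation:
Simulating step by step:
Generation 0 (given above): 29 live cells
Generation 1: 45 live cells
(generation 1 grid is the final answer)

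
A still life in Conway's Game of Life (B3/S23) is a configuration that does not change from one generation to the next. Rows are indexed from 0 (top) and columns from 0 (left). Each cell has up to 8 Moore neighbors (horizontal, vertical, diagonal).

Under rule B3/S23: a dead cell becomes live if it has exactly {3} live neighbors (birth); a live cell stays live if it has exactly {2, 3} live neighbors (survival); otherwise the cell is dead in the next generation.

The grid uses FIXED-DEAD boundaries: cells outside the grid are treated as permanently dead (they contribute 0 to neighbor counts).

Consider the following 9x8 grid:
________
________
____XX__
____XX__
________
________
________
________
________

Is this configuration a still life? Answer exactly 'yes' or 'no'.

Answer: yes

Derivation:
Compute generation 1 and compare to generation 0 (given above):
Generation 1:
________
________
____XX__
____XX__
________
________
________
________
________
The grids are IDENTICAL -> still life.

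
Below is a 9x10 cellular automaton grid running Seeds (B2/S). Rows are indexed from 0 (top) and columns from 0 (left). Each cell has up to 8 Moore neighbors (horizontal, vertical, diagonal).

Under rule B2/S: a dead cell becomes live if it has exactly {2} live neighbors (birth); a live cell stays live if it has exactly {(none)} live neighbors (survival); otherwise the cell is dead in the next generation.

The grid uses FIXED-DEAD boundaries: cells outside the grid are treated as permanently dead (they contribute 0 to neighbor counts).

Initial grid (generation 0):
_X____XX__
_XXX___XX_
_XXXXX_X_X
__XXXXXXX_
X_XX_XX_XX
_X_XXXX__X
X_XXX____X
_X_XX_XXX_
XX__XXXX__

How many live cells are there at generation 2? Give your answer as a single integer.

Answer: 4

Derivation:
Simulating step by step:
Generation 0 (given above): 52 live cells
Generation 1: 6 live cells
X__X______
_________X
X_________
X_________
__________
__________
__________
_________X
__________
Generation 2: 4 live cells
__________
XX________
_X________
_X________
__________
__________
__________
__________
__________
Population at generation 2: 4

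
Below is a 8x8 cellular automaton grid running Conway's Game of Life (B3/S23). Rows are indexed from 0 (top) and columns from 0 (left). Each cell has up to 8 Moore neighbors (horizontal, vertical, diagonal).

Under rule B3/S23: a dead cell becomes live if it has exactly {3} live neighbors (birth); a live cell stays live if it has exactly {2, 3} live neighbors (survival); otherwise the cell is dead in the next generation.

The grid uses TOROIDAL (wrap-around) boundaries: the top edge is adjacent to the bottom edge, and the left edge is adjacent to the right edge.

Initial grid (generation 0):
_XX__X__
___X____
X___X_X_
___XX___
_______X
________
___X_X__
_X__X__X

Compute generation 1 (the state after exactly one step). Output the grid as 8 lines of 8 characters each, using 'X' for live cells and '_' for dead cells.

Simulating step by step:
Generation 0 (given above): 15 live cells
Generation 1: 23 live cells
(generation 1 grid is the final answer)

Answer: XXXXX___
_XXXXX__
____XX__
___XXX_X
________
________
____X___
XX_XXXX_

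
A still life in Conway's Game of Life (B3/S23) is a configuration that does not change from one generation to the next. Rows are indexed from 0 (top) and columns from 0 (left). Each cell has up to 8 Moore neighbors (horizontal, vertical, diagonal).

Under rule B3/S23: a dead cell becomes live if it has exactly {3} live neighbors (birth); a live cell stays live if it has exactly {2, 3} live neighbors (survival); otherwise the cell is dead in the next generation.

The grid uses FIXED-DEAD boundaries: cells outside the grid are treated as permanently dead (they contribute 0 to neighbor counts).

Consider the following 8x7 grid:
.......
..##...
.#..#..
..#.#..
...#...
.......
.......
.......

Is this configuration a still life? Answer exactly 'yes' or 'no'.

Compute generation 1 and compare to generation 0 (given above):
Generation 1:
.......
..##...
.#..#..
..#.#..
...#...
.......
.......
.......
The grids are IDENTICAL -> still life.

Answer: yes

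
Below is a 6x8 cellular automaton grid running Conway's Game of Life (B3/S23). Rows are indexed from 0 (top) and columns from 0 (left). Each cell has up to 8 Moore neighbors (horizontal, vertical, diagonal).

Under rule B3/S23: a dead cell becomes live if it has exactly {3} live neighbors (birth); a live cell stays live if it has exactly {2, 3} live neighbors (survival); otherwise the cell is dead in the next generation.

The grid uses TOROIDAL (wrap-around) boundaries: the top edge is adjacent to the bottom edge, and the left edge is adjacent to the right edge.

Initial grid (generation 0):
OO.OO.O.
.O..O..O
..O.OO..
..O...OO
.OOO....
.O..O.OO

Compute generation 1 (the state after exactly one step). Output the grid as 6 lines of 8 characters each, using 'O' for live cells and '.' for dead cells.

Simulating step by step:
Generation 0 (given above): 21 live cells
Generation 1: 22 live cells
(generation 1 grid is the final answer)

Answer: .O.OO.O.
.O....OO
OOO.OO.O
....OOO.
.O.O.O..
....O.OO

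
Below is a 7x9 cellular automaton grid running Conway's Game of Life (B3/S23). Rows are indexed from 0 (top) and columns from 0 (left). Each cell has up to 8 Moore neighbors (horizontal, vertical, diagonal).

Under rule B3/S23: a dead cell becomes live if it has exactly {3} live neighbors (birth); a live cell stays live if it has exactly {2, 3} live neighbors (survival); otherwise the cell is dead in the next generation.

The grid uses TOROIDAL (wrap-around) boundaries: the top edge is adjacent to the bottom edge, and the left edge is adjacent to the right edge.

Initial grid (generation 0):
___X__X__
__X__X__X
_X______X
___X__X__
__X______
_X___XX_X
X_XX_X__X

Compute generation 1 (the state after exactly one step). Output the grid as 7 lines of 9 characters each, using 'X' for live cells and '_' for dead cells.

Answer: XX_X_XXXX
X_X____X_
X_X____X_
__X______
__X__XXX_
_X_XXXXXX
XXXX_X__X

Derivation:
Simulating step by step:
Generation 0 (given above): 19 live cells
Generation 1: 31 live cells
(generation 1 grid is the final answer)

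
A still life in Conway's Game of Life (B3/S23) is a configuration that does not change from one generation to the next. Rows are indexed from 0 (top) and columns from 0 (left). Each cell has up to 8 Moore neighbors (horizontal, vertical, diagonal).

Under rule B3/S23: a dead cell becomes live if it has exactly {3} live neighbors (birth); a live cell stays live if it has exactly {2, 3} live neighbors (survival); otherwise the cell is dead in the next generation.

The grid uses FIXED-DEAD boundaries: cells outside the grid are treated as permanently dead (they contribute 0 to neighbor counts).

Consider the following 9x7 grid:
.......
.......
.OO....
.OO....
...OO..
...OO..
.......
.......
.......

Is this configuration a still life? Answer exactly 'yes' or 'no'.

Compute generation 1 and compare to generation 0 (given above):
Generation 1:
.......
.......
.OO....
.O.....
....O..
...OO..
.......
.......
.......
Cell (3,2) differs: gen0=1 vs gen1=0 -> NOT a still life.

Answer: no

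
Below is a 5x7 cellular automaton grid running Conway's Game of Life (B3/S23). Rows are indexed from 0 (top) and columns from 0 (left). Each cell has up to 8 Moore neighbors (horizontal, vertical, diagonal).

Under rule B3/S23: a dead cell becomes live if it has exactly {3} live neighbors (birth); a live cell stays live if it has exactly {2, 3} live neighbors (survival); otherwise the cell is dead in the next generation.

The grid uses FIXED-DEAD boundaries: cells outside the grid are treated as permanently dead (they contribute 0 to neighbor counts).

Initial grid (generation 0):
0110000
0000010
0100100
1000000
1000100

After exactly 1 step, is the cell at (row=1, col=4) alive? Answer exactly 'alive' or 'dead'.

Answer: dead

Derivation:
Simulating step by step:
Generation 0 (given above): 8 live cells
Generation 1: 4 live cells
0000000
0110000
0000000
1100000
0000000

Cell (1,4) at generation 1: 0 -> dead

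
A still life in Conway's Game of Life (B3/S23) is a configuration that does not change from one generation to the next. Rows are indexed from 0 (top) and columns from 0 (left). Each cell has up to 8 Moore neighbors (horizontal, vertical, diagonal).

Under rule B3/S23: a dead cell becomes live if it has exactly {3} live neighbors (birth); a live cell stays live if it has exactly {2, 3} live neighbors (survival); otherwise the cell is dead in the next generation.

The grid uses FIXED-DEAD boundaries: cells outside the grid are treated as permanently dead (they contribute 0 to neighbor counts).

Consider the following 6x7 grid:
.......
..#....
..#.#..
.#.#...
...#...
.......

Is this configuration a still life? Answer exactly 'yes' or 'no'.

Answer: no

Derivation:
Compute generation 1 and compare to generation 0 (given above):
Generation 1:
.......
...#...
.##....
...##..
..#....
.......
Cell (1,2) differs: gen0=1 vs gen1=0 -> NOT a still life.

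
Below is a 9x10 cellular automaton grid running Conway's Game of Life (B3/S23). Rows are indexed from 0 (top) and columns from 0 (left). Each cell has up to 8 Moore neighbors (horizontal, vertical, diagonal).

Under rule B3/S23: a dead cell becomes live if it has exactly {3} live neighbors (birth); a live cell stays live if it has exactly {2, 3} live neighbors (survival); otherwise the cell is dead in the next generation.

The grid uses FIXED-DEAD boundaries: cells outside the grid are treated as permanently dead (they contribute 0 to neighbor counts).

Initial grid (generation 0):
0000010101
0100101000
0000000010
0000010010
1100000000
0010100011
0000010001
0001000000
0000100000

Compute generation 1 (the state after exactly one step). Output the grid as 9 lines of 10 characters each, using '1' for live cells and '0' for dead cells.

Answer: 0000011000
0000011110
0000010100
0000000000
0100000011
0100000011
0001100011
0000100000
0000000000

Derivation:
Simulating step by step:
Generation 0 (given above): 19 live cells
Generation 1: 19 live cells
(generation 1 grid is the final answer)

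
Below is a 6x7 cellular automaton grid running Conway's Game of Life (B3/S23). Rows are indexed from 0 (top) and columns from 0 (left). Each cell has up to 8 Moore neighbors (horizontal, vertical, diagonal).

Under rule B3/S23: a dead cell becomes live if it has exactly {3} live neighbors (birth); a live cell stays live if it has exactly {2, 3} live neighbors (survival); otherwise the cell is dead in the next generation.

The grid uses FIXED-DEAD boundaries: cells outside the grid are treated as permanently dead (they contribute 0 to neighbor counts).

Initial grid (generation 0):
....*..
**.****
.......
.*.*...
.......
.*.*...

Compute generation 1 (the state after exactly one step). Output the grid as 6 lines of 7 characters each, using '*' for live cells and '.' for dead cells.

Simulating step by step:
Generation 0 (given above): 11 live cells
Generation 1: 9 live cells
(generation 1 grid is the final answer)

Answer: ...**..
...***.
**.*.*.
.......
.......
.......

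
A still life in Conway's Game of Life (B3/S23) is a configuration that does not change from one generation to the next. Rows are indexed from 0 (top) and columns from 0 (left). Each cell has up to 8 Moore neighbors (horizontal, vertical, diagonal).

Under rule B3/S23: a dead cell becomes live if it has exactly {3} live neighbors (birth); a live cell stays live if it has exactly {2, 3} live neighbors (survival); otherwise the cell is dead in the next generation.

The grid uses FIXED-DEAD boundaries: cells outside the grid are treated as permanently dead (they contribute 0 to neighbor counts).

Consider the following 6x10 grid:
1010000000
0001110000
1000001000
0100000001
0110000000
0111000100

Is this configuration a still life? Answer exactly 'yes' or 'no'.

Compute generation 1 and compare to generation 0 (given above):
Generation 1:
0001100000
0101110000
0000110000
1110000000
1001000000
0101000000
Cell (0,0) differs: gen0=1 vs gen1=0 -> NOT a still life.

Answer: no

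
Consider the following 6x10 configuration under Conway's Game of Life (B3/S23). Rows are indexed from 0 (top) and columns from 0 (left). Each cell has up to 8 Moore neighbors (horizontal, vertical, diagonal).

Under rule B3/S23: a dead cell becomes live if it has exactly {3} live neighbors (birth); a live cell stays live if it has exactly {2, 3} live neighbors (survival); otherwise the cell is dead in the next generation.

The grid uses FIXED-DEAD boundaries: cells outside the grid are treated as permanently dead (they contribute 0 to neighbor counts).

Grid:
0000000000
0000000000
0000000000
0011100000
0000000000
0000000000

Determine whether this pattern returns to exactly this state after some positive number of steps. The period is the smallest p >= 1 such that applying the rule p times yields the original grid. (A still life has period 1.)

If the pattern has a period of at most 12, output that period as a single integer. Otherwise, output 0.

Answer: 2

Derivation:
Simulating and comparing each generation to the original:
Gen 0 (original, given above): 3 live cells
Gen 1: 3 live cells, differs from original
Gen 2: 3 live cells, MATCHES original -> period = 2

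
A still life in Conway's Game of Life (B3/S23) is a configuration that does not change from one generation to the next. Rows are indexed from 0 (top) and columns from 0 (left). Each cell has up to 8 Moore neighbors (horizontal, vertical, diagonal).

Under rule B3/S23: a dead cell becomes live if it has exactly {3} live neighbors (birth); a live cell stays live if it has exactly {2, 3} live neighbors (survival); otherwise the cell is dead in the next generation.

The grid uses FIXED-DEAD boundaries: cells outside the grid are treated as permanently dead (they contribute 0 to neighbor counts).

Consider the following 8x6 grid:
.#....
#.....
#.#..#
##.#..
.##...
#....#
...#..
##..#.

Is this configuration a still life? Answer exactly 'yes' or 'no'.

Compute generation 1 and compare to generation 0 (given above):
Generation 1:
......
#.....
#.#...
#..#..
..#...
.##...
##..#.
......
Cell (0,1) differs: gen0=1 vs gen1=0 -> NOT a still life.

Answer: no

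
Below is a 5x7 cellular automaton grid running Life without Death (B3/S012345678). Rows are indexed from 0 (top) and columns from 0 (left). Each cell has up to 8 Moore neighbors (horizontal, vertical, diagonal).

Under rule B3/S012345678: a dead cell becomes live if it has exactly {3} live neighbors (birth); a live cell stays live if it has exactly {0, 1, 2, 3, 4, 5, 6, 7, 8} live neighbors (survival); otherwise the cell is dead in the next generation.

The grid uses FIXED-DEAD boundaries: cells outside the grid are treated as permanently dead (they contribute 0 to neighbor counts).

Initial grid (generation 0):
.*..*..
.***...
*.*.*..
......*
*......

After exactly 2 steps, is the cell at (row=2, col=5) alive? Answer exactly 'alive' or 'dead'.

Simulating step by step:
Generation 0 (given above): 10 live cells
Generation 1: 14 live cells
.*.**..
*****..
*.*.*..
.*....*
*......
Generation 2: 18 live cells
**.**..
******.
*.*.**.
**....*
*......

Cell (2,5) at generation 2: 1 -> alive

Answer: alive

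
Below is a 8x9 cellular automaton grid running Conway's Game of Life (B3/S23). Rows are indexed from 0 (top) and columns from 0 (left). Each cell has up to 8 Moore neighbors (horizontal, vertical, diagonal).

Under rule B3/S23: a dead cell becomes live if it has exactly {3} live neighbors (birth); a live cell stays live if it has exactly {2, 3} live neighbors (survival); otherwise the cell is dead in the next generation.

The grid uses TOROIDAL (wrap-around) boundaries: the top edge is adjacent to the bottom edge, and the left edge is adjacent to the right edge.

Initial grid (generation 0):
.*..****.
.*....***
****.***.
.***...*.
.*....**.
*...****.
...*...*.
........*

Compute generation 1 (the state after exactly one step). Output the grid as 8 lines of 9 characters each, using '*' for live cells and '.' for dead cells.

Answer: .....*...
...*.....
...***...
...***...
**.**....
....**...
....**.*.
....**..*

Derivation:
Simulating step by step:
Generation 0 (given above): 31 live cells
Generation 1: 20 live cells
(generation 1 grid is the final answer)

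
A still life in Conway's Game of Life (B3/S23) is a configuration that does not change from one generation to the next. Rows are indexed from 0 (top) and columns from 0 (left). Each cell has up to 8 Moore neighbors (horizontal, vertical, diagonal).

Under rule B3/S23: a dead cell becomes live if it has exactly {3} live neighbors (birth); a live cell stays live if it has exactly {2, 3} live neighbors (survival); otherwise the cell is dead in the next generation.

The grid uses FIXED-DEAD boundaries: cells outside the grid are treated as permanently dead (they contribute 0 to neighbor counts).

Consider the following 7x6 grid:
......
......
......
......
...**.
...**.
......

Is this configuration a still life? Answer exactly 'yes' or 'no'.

Compute generation 1 and compare to generation 0 (given above):
Generation 1:
......
......
......
......
...**.
...**.
......
The grids are IDENTICAL -> still life.

Answer: yes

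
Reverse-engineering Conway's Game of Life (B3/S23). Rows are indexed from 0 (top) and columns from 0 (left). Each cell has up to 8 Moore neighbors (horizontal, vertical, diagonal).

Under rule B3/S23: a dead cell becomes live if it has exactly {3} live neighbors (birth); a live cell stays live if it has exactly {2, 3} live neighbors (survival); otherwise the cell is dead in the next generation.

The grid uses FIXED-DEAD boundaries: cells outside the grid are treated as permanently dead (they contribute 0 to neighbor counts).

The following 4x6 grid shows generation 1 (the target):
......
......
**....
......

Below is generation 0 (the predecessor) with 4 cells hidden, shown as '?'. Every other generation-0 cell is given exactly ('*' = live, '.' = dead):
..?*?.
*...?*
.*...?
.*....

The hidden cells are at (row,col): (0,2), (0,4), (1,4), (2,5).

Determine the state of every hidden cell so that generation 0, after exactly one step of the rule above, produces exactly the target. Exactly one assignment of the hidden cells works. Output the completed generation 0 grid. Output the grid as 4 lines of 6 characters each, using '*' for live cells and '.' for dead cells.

Answer: ...*..
*....*
.*....
.*....

Derivation:
Hidden generation-0 cells (in order): (0,2), (0,4), (1,4), (2,5).
A hidden cell only influences target cells in its own 3x3 neighborhood. Try each of the 2^4 = 16 assignments, step the completed generation 0 forward once under B3/S23, and compare with the target:
  (0,2)=. (0,4)=. (1,4)=. (2,5)=. -> step reproduces the target at every cell -> ACCEPT
  (0,2)=. (0,4)=. (1,4)=. (2,5)=* -> step gives (1,4)='*' but target has '.' -> reject
  (0,2)=. (0,4)=. (1,4)=* (2,5)=. -> step gives (0,4)='*' but target has '.' -> reject
  (0,2)=. (0,4)=. (1,4)=* (2,5)=* -> step gives (0,4)='*' but target has '.' -> reject
  (0,2)=. (0,4)=* (1,4)=. (2,5)=. -> step gives (0,4)='*' but target has '.' -> reject
  (0,2)=. (0,4)=* (1,4)=. (2,5)=* -> step gives (0,4)='*' but target has '.' -> reject
  (0,2)=. (0,4)=* (1,4)=* (2,5)=. -> step gives (0,3)='*' but target has '.' -> reject
  (0,2)=. (0,4)=* (1,4)=* (2,5)=* -> step gives (0,3)='*' but target has '.' -> reject
  (0,2)=* (0,4)=. (1,4)=. (2,5)=. -> step gives (1,1)='*' but target has '.' -> reject
  (0,2)=* (0,4)=. (1,4)=. (2,5)=* -> step gives (1,1)='*' but target has '.' -> reject
  (0,2)=* (0,4)=. (1,4)=* (2,5)=. -> step gives (0,3)='*' but target has '.' -> reject
  (0,2)=* (0,4)=. (1,4)=* (2,5)=* -> step gives (0,3)='*' but target has '.' -> reject
  (0,2)=* (0,4)=* (1,4)=. (2,5)=. -> step gives (0,3)='*' but target has '.' -> reject
  (0,2)=* (0,4)=* (1,4)=. (2,5)=* -> step gives (0,3)='*' but target has '.' -> reject
  (0,2)=* (0,4)=* (1,4)=* (2,5)=. -> step gives (0,3)='*' but target has '.' -> reject
  (0,2)=* (0,4)=* (1,4)=* (2,5)=* -> step gives (0,3)='*' but target has '.' -> reject
Unique solution: (0,2)=dead, (0,4)=dead, (1,4)=dead, (2,5)=dead.
Check: live-neighbor counts of every cell in the completed generation 0:
111021
122120
322011
212000
Applying B3/S23 to generation 0 with these counts gives:
......
......
**....
......
which matches the target exactly.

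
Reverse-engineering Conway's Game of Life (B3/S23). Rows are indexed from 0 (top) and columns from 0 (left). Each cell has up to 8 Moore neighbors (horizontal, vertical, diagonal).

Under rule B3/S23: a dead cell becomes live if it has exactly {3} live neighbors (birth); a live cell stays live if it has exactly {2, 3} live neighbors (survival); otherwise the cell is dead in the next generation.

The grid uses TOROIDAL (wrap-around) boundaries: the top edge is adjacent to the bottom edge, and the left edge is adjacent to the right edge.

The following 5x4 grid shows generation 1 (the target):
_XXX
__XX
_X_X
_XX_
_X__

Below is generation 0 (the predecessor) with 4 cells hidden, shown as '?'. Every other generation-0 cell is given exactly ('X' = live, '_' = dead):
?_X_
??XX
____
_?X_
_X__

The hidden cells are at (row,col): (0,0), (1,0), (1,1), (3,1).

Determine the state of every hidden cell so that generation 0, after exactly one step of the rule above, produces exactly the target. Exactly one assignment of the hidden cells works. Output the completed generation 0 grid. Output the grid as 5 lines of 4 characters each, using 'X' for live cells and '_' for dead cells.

Hidden generation-0 cells (in order): (0,0), (1,0), (1,1), (3,1).
A hidden cell only influences target cells in its own 3x3 neighborhood. Try each of the 2^4 = 16 assignments, step the completed generation 0 forward once under B3/S23, and compare with the target:
  (0,0)=_ (1,0)=_ (1,1)=_ (3,1)=_ -> step gives (2,1)='_' but target has 'X' -> reject
  (0,0)=_ (1,0)=_ (1,1)=_ (3,1)=X -> step reproduces the target at every cell -> ACCEPT
  (0,0)=_ (1,0)=_ (1,1)=X (3,1)=_ -> step gives (0,0)='X' but target has '_' -> reject
  (0,0)=_ (1,0)=_ (1,1)=X (3,1)=X -> step gives (0,0)='X' but target has '_' -> reject
  (0,0)=_ (1,0)=X (1,1)=_ (3,1)=_ -> step gives (0,0)='X' but target has '_' -> reject
  (0,0)=_ (1,0)=X (1,1)=_ (3,1)=X -> step gives (0,0)='X' but target has '_' -> reject
  (0,0)=_ (1,0)=X (1,1)=X (3,1)=_ -> step gives (0,1)='_' but target has 'X' -> reject
  (0,0)=_ (1,0)=X (1,1)=X (3,1)=X -> step gives (0,1)='_' but target has 'X' -> reject
  (0,0)=X (1,0)=_ (1,1)=_ (3,1)=_ -> step gives (0,0)='X' but target has '_' -> reject
  (0,0)=X (1,0)=_ (1,1)=_ (3,1)=X -> step gives (0,0)='X' but target has '_' -> reject
  (0,0)=X (1,0)=_ (1,1)=X (3,1)=_ -> step gives (0,0)='X' but target has '_' -> reject
  (0,0)=X (1,0)=_ (1,1)=X (3,1)=X -> step gives (0,0)='X' but target has '_' -> reject
  (0,0)=X (1,0)=X (1,1)=_ (3,1)=_ -> step gives (0,0)='X' but target has '_' -> reject
  (0,0)=X (1,0)=X (1,1)=_ (3,1)=X -> step gives (0,0)='X' but target has '_' -> reject
  (0,0)=X (1,0)=X (1,1)=X (3,1)=_ -> step gives (0,1)='_' but target has 'X' -> reject
  (0,0)=X (1,0)=X (1,1)=X (3,1)=X -> step gives (0,1)='_' but target has 'X' -> reject
Unique solution: (0,0)=dead, (1,0)=dead, (1,1)=dead, (3,1)=live.
Check: live-neighbor counts of every cell in the completed generation 0:
2333
1222
2343
2221
2342
Applying B3/S23 to generation 0 with these counts gives:
_XXX
__XX
_X_X
_XX_
_X__
which matches the target exactly.

Answer: __X_
__XX
____
_XX_
_X__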